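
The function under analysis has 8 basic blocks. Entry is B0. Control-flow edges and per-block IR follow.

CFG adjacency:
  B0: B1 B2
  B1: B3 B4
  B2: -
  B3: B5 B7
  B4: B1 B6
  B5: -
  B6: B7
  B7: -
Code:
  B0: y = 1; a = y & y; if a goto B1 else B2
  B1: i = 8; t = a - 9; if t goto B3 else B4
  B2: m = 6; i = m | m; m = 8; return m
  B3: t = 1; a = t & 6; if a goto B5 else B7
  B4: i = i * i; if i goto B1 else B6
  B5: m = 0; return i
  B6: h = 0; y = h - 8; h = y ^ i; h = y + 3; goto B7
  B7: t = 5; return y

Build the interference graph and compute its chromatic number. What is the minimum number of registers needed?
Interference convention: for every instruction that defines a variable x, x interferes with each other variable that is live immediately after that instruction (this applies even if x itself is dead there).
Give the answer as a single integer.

Answer: 4

Analysis:
def/use:
  B0: {a,y} / ∅
  B1: {i,t} / {a}
  B2: {i,m} / ∅
  B3: {a,t} / ∅
  B4: {i} / {i}
  B5: {m} / {i}
  B6: {h,y} / {i}
  B7: {t} / {y}

Backward fixpoint:
  B0: in=∅ out={a,y}
  B1: in={a,y} out={a,i,y}
  B2: in=∅ out=∅
  B3: in={i,y} out={i,y}
  B4: in={a,i,y} out={a,i,y}
  B5: in={i} out=∅
  B6: in={i} out={y}
  B7: in={y} out=∅

Interfere edges:
  a↔{i,t,y}
  h↔{i,y}
  i↔{a,h,m,t,y}
  m↔{i}
  t↔{a,i,y}
  y↔{a,h,i,t}

Registers:
  {a,i,t,y} pairwise interfere (4-clique) ⇒ χ ≥ 4
  assign a→c2 h→c2 i→c0 m→c1 t→c3 y→c1 — no edge inside a register ⇒ χ ≤ 4
  χ = 4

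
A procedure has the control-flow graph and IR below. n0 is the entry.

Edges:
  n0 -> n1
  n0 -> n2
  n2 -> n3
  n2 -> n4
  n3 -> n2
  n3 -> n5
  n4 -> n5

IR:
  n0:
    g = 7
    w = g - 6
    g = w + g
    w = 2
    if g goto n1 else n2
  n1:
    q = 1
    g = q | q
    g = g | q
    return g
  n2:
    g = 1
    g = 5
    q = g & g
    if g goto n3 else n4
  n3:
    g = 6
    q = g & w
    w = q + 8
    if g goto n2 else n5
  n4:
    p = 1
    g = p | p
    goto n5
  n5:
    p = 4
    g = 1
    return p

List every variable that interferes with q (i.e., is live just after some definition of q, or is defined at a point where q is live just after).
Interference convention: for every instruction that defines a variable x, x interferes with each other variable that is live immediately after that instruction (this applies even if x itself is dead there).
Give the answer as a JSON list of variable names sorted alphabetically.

Answer: ["g", "w"]

Working:
def/use:
  n0: def={g,w} ue=∅
  n1: def={g,q} ue=∅
  n2: def={g,q} ue=∅
  n3: def={g,q,w} ue={w}
  n4: def={g,p} ue=∅
  n5: def={g,p} ue=∅

Live sets:
  live n0: ∅→{w}
  live n1: ∅→∅
  live n2: {w}→{w}
  live n3: {w}→{w}
  live n4: ∅→∅
  live n5: ∅→∅

Interfere edges:
  g↔{p,q,w}
  p↔{g}
  q↔{g,w}
  w↔{g,q}

N(q) = ["g", "w"]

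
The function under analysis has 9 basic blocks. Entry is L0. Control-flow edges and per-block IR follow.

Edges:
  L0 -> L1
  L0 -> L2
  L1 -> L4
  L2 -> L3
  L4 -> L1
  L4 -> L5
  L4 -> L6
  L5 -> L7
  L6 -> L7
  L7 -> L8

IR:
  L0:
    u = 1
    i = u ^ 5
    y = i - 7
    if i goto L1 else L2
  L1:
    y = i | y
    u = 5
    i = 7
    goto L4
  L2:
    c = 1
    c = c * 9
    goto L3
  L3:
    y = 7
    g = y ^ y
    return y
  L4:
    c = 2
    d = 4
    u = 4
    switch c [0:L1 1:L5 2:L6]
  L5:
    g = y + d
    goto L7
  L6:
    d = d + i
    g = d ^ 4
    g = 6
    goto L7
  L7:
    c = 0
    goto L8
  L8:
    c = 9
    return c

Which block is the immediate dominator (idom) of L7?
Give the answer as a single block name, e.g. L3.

idom tree: L1←L0 L2←L0 L3←L2 L4←L1 L5←L4 L6←L4 L7←L4 L8←L7
Dom∩ at merges:
  L1: preds {L0,L4}: {L0} ∩ {L0,L1,L4} = {L0}; idom=L0
  L7: preds {L5,L6}: {L0,L1,L4,L5} ∩ {L0,L1,L4,L6} = {L0,L1,L4}; idom=L4

idom(L7) = L4

Answer: L4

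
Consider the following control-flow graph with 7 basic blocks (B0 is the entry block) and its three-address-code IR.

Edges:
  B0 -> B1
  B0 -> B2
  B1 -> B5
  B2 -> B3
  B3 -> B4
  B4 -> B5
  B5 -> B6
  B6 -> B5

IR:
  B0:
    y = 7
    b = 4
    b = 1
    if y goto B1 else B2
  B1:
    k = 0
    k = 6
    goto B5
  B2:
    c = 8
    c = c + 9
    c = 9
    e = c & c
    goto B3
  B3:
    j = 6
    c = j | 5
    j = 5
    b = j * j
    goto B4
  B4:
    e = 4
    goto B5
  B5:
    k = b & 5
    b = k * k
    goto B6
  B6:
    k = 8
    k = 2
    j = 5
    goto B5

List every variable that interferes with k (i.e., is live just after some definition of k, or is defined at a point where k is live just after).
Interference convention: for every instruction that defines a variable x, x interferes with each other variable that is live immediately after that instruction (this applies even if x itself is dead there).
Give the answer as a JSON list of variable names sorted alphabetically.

def/use:
  B0 def {b,y} use ∅
  B1 def {k} use ∅
  B2 def {c,e} use ∅
  B3 def {b,c,j} use ∅
  B4 def {e} use ∅
  B5 def {b,k} use {b}
  B6 def {j,k} use ∅

Live sets:
  B0: in=∅ out={b}
  B1: in={b} out={b}
  B2: in=∅ out=∅
  B3: in=∅ out={b}
  B4: in={b} out={b}
  B5: in={b} out={b}
  B6: in={b} out={b}

Interference:
  b: {e,j,k,y}
  c: ∅
  e: {b}
  j: {b}
  k: {b}
  y: {b}

N(k) = ["b"]

Answer: ["b"]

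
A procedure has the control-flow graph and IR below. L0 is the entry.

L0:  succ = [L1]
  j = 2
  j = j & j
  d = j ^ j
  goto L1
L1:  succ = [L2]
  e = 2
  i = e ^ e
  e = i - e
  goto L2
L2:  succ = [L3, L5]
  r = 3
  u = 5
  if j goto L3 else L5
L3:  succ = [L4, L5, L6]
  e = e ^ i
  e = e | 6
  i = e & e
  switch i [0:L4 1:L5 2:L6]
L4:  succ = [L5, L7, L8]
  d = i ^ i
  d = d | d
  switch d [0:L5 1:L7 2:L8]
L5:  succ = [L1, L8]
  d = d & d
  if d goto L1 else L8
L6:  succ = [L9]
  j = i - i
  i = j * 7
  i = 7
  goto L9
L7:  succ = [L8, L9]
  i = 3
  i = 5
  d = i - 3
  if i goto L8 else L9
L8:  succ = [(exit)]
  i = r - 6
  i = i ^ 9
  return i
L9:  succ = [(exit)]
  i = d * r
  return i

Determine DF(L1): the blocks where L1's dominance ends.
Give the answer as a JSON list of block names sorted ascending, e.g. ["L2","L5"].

Answer: ["L1"]

Derivation:
idom tree: L1←L0 L2←L1 L3←L2 L4←L3 L5←L2 L6←L3 L7←L4 L8←L2 L9←L3
Dom∩ at merges:
  L1: preds {L0,L5}: {L0} ∩ {L0,L1,L2,L5} = {L0}; idom=L0
  L5: preds {L2,L3,L4}: {L0,L1,L2} ∩ {L0,L1,L2,L3} ∩ {L0,L1,L2,L3,L4} = {L0,L1,L2}; idom=L2
  L8: preds {L4,L5,L7}: {L0,L1,L2,L3,L4} ∩ {L0,L1,L2,L5} ∩ {L0,L1,L2,L3,L4,L7} = {L0,L1,L2}; idom=L2
  L9: preds {L6,L7}: {L0,L1,L2,L3,L6} ∩ {L0,L1,L2,L3,L4,L7} = {L0,L1,L2,L3}; idom=L3

Frontier:
  join L1 pred L0: · stop@L0
  join L1 pred L5: L5→L2→L1 stop@L0
  join L5 pred L2: · stop@L2
  join L5 pred L3: L3 stop@L2
  join L5 pred L4: L4→L3 stop@L2
  join L8 pred L4: L4→L3 stop@L2
  join L8 pred L5: L5 stop@L2
  join L8 pred L7: L7→L4→L3 stop@L2
  join L9 pred L6: L6 stop@L3
  join L9 pred L7: L7→L4 stop@L3
  DF(L0)=∅
  DF(L1)={L1}
  DF(L2)={L1}
  DF(L3)={L5,L8}
  DF(L4)={L5,L8,L9}
  DF(L5)={L1,L8}
  DF(L6)={L9}
  DF(L7)={L8,L9}
  DF(L8)=∅
  DF(L9)=∅

DF(L1) = ["L1"]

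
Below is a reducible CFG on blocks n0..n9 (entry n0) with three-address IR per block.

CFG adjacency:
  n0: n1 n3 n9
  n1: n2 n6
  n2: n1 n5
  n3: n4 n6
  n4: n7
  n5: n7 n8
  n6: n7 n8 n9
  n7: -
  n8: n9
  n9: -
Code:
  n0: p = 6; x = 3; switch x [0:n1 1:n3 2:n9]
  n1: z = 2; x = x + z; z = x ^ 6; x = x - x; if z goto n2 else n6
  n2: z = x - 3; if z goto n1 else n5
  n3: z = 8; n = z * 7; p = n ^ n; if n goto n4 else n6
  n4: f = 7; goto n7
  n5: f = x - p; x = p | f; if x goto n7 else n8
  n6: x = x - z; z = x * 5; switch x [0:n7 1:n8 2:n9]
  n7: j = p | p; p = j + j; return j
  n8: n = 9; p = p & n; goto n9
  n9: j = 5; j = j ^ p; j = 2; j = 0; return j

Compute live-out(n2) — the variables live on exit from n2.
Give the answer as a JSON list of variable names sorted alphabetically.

Block summaries:
  n0: {p,x} / ∅
  n1: {x,z} / {x}
  n2: {z} / {x}
  n3: {n,p,z} / ∅
  n4: {f} / ∅
  n5: {f,x} / {p,x}
  n6: {x,z} / {x,z}
  n7: {j,p} / {p}
  n8: {n,p} / {p}
  n9: {j} / {p}

Liveness:
  n0 li=∅ lo={p,x}
  n1 li={p,x} lo={p,x,z}
  n2 li={p,x} lo={p,x}
  n3 li={x} lo={p,x,z}
  n4 li={p} lo={p}
  n5 li={p,x} lo={p}
  n6 li={p,x,z} lo={p}
  n7 li={p} lo=∅
  n8 li={p} lo={p}
  n9 li={p} lo=∅

live-out(n2) = ["p", "x"]

Answer: ["p", "x"]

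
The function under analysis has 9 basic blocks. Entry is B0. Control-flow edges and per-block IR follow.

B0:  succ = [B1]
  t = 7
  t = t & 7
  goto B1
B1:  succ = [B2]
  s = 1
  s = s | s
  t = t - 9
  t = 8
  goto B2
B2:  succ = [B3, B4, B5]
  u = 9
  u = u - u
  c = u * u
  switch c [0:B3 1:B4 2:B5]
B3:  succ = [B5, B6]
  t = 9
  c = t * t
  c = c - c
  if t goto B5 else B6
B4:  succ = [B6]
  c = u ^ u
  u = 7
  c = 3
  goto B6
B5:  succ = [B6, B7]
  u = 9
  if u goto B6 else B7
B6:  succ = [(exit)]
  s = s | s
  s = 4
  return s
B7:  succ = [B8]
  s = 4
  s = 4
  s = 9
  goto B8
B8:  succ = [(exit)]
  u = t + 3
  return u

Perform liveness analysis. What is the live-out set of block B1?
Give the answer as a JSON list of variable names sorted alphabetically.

Per-block:
  B0 def {t} use ∅
  B1 def {s,t} use {t}
  B2 def {c,u} use ∅
  B3 def {c,t} use ∅
  B4 def {c,u} use {u}
  B5 def {u} use ∅
  B6 def {s} use {s}
  B7 def {s} use ∅
  B8 def {u} use {t}

Live sets:
  B0 li=∅ lo={t}
  B1 li={t} lo={s,t}
  B2 li={s,t} lo={s,t,u}
  B3 li={s} lo={s,t}
  B4 li={s,u} lo={s}
  B5 li={s,t} lo={s,t}
  B6 li={s} lo=∅
  B7 li={t} lo={t}
  B8 li={t} lo=∅

live-out(B1) = ["s", "t"]

Answer: ["s", "t"]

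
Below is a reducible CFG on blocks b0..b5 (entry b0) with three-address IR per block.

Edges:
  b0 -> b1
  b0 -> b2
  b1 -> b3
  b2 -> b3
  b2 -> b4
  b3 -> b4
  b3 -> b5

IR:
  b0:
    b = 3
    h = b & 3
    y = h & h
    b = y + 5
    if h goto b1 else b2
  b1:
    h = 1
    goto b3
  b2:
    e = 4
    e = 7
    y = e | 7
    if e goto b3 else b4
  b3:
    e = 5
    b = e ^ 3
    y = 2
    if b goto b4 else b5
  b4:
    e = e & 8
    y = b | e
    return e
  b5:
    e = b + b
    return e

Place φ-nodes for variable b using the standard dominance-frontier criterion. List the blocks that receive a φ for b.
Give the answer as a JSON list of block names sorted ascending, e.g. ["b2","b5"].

idom tree: b1←b0 b2←b0 b3←b0 b4←b0 b5←b3
Dom∩ at merges:
  b3: preds {b1,b2}: {b0,b1} ∩ {b0,b2} = {b0}; idom=b0
  b4: preds {b2,b3}: {b0,b2} ∩ {b0,b3} = {b0}; idom=b0

DF walk-up:
  join b3 pred b1: b1 stop@b0
  join b3 pred b2: b2 stop@b0
  join b4 pred b2: b2 stop@b0
  join b4 pred b3: b3 stop@b0
  DF(b0)=∅
  DF(b1)={b3}
  DF(b2)={b3,b4}
  DF(b3)={b4}
  DF(b4)=∅
  DF(b5)=∅

φ for b: defs {b0,b3}
  DF⁺ = {b4}

Answer: ["b4"]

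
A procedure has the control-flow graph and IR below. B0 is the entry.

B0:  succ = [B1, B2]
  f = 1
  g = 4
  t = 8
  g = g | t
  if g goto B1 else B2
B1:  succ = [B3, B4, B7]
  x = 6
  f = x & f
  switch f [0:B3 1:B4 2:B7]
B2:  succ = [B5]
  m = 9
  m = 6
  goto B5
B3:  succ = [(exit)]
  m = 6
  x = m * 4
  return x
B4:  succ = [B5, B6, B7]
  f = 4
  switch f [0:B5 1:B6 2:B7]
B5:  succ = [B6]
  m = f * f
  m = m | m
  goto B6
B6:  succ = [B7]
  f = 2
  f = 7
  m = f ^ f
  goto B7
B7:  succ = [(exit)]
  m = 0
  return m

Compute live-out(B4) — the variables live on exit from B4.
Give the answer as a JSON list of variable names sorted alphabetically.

Answer: ["f"]

Working:
def/use:
  B0: def={f,g,t} ue=∅
  B1: def={f,x} ue={f}
  B2: def={m} ue=∅
  B3: def={m,x} ue=∅
  B4: def={f} ue=∅
  B5: def={m} ue={f}
  B6: def={f,m} ue=∅
  B7: def={m} ue=∅

Backward fixpoint:
  live B0: ∅→{f}
  live B1: {f}→∅
  live B2: {f}→{f}
  live B3: ∅→∅
  live B4: ∅→{f}
  live B5: {f}→∅
  live B6: ∅→∅
  live B7: ∅→∅

live-out(B4) = ["f"]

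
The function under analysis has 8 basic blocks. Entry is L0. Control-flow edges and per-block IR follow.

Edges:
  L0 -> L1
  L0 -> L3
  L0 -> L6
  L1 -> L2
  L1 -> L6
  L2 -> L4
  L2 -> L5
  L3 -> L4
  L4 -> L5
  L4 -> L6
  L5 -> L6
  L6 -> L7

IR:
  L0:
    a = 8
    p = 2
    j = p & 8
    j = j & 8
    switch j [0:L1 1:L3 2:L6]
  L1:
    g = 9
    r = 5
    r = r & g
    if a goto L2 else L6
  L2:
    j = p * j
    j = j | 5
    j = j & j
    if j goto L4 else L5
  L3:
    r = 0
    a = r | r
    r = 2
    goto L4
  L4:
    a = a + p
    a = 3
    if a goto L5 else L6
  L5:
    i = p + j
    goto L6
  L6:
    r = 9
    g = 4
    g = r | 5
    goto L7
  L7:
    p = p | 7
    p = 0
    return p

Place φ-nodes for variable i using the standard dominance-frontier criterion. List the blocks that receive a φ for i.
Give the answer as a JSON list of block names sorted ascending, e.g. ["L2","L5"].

Answer: ["L6"]

Analysis:
idom tree: L1←L0 L2←L1 L3←L0 L4←L0 L5←L0 L6←L0 L7←L6
Dom∩ at merges:
  L4: preds {L2,L3}: {L0,L1,L2} ∩ {L0,L3} = {L0}; idom=L0
  L5: preds {L2,L4}: {L0,L1,L2} ∩ {L0,L4} = {L0}; idom=L0
  L6: preds {L0,L1,L4,L5}: {L0} ∩ {L0,L1} ∩ {L0,L4} ∩ {L0,L5} = {L0}; idom=L0

DF derivation:
  L4←L2: walk L2→L1 to L0
  L4←L3: walk L3 to L0
  L5←L2: walk L2→L1 to L0
  L5←L4: walk L4 to L0
  L6←L0: walk · to L0
  L6←L1: walk L1 to L0
  L6←L4: walk L4 to L0
  L6←L5: walk L5 to L0
  DF(L0)=∅
  DF(L1)={L4,L5,L6}
  DF(L2)={L4,L5}
  DF(L3)={L4}
  DF(L4)={L5,L6}
  DF(L5)={L6}
  DF(L6)=∅
  DF(L7)=∅

φ for i: defs {L5}
  DF⁺ = {L6}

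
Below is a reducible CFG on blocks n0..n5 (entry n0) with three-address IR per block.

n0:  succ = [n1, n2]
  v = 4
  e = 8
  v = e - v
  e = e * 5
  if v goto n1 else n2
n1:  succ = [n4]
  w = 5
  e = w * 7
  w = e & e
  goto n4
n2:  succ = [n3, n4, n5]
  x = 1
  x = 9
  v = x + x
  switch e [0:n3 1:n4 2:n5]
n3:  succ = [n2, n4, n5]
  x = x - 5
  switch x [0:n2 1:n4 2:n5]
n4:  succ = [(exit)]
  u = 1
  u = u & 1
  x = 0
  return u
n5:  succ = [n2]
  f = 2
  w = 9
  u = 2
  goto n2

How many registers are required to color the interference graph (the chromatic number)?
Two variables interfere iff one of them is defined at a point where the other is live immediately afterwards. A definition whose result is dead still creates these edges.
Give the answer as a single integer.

Per-block:
  n0: {e,v} / ∅
  n1: {e,w} / ∅
  n2: {v,x} / {e}
  n3: {x} / {x}
  n4: {u,x} / ∅
  n5: {f,u,w} / ∅

Live sets:
  n0 li=∅ lo={e}
  n1 li=∅ lo=∅
  n2 li={e} lo={e,x}
  n3 li={e,x} lo={e}
  n4 li=∅ lo=∅
  n5 li={e} lo={e}

Interference:
  e↔{f,u,v,w,x}
  f↔{e}
  u↔{e,x}
  v↔{e,x}
  w↔{e}
  x↔{e,u,v}

Registers:
  clique {e,u,x} ⇒ need ≥ 3
  3-colouring: R0={e}  R1={f,w,x}  R2={u,v}
  χ = 3

Answer: 3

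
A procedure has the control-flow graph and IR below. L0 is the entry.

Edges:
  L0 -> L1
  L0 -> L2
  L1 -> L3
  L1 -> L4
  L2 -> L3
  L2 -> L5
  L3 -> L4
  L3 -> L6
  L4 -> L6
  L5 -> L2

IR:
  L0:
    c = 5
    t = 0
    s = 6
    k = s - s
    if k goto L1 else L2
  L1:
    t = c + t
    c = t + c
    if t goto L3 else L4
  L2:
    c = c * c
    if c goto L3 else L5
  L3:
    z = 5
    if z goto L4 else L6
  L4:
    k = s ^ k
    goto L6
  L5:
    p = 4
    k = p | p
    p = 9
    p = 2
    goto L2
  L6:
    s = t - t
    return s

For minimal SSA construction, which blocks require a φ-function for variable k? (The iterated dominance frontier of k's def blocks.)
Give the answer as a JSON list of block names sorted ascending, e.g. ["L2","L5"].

idom tree: L1←L0 L2←L0 L3←L0 L4←L0 L5←L2 L6←L0
Join-block Dom:
  L2: preds {L0,L5}: {L0} ∩ {L0,L2,L5} = {L0}; idom=L0
  L3: preds {L1,L2}: {L0,L1} ∩ {L0,L2} = {L0}; idom=L0
  L4: preds {L1,L3}: {L0,L1} ∩ {L0,L3} = {L0}; idom=L0
  L6: preds {L3,L4}: {L0,L3} ∩ {L0,L4} = {L0}; idom=L0

Frontier:
  join L2 pred L0: · stop@L0
  join L2 pred L5: L5→L2 stop@L0
  join L3 pred L1: L1 stop@L0
  join L3 pred L2: L2 stop@L0
  join L4 pred L1: L1 stop@L0
  join L4 pred L3: L3 stop@L0
  join L6 pred L3: L3 stop@L0
  join L6 pred L4: L4 stop@L0
  L0: DF=∅
  L1: DF={L3,L4}
  L2: DF={L2,L3}
  L3: DF={L4,L6}
  L4: DF={L6}
  L5: DF={L2}
  L6: DF=∅

φ for k: defs {L0,L4,L5}
  DF⁺ = {L2,L3,L4,L6}

Answer: ["L2", "L3", "L4", "L6"]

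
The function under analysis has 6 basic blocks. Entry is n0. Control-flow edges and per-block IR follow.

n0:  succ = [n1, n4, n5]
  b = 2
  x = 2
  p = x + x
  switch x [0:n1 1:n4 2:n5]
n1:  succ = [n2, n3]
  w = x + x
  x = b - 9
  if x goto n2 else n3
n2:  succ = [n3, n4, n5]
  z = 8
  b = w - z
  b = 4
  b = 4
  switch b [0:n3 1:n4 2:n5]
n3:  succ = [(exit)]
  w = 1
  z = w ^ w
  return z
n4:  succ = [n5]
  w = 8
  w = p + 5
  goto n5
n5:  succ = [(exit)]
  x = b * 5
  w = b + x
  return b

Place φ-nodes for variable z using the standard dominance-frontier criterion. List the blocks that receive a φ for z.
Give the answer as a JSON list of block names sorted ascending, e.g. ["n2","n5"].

Answer: ["n3", "n4", "n5"]

Derivation:
idom tree: n1←n0 n2←n1 n3←n1 n4←n0 n5←n0
Dom∩ at merges:
  n3: preds {n1,n2}: {n0,n1} ∩ {n0,n1,n2} = {n0,n1}; idom=n1
  n4: preds {n0,n2}: {n0} ∩ {n0,n1,n2} = {n0}; idom=n0
  n5: preds {n0,n2,n4}: {n0} ∩ {n0,n1,n2} ∩ {n0,n4} = {n0}; idom=n0

Frontier:
  join n3 pred n1: · stop@n1
  join n3 pred n2: n2 stop@n1
  join n4 pred n0: · stop@n0
  join n4 pred n2: n2→n1 stop@n0
  join n5 pred n0: · stop@n0
  join n5 pred n2: n2→n1 stop@n0
  join n5 pred n4: n4 stop@n0
  n0 → ∅
  n1 → {n4,n5}
  n2 → {n3,n4,n5}
  n3 → ∅
  n4 → {n5}
  n5 → ∅

φ for z: defs {n2,n3}
  DF⁺ = {n3,n4,n5}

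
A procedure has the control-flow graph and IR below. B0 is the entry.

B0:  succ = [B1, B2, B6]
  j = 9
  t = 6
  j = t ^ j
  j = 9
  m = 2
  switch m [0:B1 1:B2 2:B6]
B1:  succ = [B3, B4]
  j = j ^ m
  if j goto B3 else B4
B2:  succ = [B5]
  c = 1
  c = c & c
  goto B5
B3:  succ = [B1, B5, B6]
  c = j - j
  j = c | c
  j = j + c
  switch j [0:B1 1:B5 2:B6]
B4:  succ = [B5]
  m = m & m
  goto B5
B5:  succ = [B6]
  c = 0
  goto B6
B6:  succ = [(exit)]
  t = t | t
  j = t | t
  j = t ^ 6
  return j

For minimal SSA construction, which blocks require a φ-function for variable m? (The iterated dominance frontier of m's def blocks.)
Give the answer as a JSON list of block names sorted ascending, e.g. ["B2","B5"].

idom tree: B1←B0 B2←B0 B3←B1 B4←B1 B5←B0 B6←B0
Dom at joins:
  B1: preds {B0,B3}: {B0} ∩ {B0,B1,B3} = {B0}; idom=B0
  B5: preds {B2,B3,B4}: {B0,B2} ∩ {B0,B1,B3} ∩ {B0,B1,B4} = {B0}; idom=B0
  B6: preds {B0,B3,B5}: {B0} ∩ {B0,B1,B3} ∩ {B0,B5} = {B0}; idom=B0

DF walk-up:
  B1←B0: walk · to B0
  B1←B3: walk B3→B1 to B0
  B5←B2: walk B2 to B0
  B5←B3: walk B3→B1 to B0
  B5←B4: walk B4→B1 to B0
  B6←B0: walk · to B0
  B6←B3: walk B3→B1 to B0
  B6←B5: walk B5 to B0
  B0 → ∅
  B1 → {B1,B5,B6}
  B2 → {B5}
  B3 → {B1,B5,B6}
  B4 → {B5}
  B5 → {B6}
  B6 → ∅

φ for m: defs {B0,B4}
  DF⁺ = {B5,B6}

Answer: ["B5", "B6"]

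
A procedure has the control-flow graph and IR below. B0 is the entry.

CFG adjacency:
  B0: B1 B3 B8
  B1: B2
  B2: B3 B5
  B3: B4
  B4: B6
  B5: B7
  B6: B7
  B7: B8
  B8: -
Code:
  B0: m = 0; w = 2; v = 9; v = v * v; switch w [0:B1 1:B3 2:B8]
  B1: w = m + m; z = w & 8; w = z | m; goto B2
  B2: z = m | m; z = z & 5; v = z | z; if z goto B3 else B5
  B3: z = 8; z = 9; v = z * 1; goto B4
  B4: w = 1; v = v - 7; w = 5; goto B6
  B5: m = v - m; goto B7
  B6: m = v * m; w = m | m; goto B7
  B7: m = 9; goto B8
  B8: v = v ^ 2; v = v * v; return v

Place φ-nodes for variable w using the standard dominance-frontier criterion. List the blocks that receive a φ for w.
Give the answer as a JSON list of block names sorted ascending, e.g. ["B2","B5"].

Answer: ["B3", "B7", "B8"]

Analysis:
idom tree: B1←B0 B2←B1 B3←B0 B4←B3 B5←B2 B6←B4 B7←B0 B8←B0
Dom at joins:
  B3: preds {B0,B2}: {B0} ∩ {B0,B1,B2} = {B0}; idom=B0
  B7: preds {B5,B6}: {B0,B1,B2,B5} ∩ {B0,B3,B4,B6} = {B0}; idom=B0
  B8: preds {B0,B7}: {B0} ∩ {B0,B7} = {B0}; idom=B0

DF walk-up:
  join B3 pred B0: · stop@B0
  join B3 pred B2: B2→B1 stop@B0
  join B7 pred B5: B5→B2→B1 stop@B0
  join B7 pred B6: B6→B4→B3 stop@B0
  join B8 pred B0: · stop@B0
  join B8 pred B7: B7 stop@B0
  B0 → ∅
  B1 → {B3,B7}
  B2 → {B3,B7}
  B3 → {B7}
  B4 → {B7}
  B5 → {B7}
  B6 → {B7}
  B7 → {B8}
  B8 → ∅

φ for w: defs {B0,B1,B4,B6}
  DF⁺ = {B3,B7,B8}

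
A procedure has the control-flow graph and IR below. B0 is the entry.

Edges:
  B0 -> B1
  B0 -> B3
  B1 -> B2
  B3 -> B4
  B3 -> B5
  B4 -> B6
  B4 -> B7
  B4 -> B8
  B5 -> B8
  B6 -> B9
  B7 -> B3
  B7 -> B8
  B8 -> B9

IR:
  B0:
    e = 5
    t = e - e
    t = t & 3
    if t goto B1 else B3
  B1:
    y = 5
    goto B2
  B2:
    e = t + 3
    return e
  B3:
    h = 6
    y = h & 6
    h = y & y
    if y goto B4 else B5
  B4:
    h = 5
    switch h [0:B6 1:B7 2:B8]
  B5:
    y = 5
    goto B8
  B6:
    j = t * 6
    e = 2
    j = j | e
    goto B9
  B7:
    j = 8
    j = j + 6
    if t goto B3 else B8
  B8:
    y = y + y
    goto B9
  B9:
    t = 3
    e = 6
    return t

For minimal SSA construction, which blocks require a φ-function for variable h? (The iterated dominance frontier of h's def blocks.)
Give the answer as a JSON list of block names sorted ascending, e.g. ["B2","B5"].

Answer: ["B3", "B8", "B9"]

Analysis:
idom tree: B1←B0 B2←B1 B3←B0 B4←B3 B5←B3 B6←B4 B7←B4 B8←B3 B9←B3
Dom∩ at merges:
  B3: preds {B0,B7}: {B0} ∩ {B0,B3,B4,B7} = {B0}; idom=B0
  B8: preds {B4,B5,B7}: {B0,B3,B4} ∩ {B0,B3,B5} ∩ {B0,B3,B4,B7} = {B0,B3}; idom=B3
  B9: preds {B6,B8}: {B0,B3,B4,B6} ∩ {B0,B3,B8} = {B0,B3}; idom=B3

Frontier:
  join B3 pred B0: · stop@B0
  join B3 pred B7: B7→B4→B3 stop@B0
  join B8 pred B4: B4 stop@B3
  join B8 pred B5: B5 stop@B3
  join B8 pred B7: B7→B4 stop@B3
  join B9 pred B6: B6→B4 stop@B3
  join B9 pred B8: B8 stop@B3
  DF(B0)=∅
  DF(B1)=∅
  DF(B2)=∅
  DF(B3)={B3}
  DF(B4)={B3,B8,B9}
  DF(B5)={B8}
  DF(B6)={B9}
  DF(B7)={B3,B8}
  DF(B8)={B9}
  DF(B9)=∅

φ for h: defs {B3,B4}
  DF⁺ = {B3,B8,B9}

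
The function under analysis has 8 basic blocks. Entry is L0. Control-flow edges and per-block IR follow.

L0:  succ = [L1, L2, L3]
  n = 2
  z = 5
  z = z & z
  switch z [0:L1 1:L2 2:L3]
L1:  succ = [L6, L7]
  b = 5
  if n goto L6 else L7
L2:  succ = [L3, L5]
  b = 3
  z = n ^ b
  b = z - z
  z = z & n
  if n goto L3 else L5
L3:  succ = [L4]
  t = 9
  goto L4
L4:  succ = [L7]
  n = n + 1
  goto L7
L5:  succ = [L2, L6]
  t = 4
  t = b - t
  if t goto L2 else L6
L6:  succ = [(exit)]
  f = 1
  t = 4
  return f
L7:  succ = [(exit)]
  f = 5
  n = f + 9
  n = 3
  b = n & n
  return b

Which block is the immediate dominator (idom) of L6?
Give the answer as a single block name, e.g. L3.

idom tree: L1←L0 L2←L0 L3←L0 L4←L3 L5←L2 L6←L0 L7←L0
Dom∩ at merges:
  L2: preds {L0,L5}: {L0} ∩ {L0,L2,L5} = {L0}; idom=L0
  L3: preds {L0,L2}: {L0} ∩ {L0,L2} = {L0}; idom=L0
  L6: preds {L1,L5}: {L0,L1} ∩ {L0,L2,L5} = {L0}; idom=L0
  L7: preds {L1,L4}: {L0,L1} ∩ {L0,L3,L4} = {L0}; idom=L0

idom(L6) = L0

Answer: L0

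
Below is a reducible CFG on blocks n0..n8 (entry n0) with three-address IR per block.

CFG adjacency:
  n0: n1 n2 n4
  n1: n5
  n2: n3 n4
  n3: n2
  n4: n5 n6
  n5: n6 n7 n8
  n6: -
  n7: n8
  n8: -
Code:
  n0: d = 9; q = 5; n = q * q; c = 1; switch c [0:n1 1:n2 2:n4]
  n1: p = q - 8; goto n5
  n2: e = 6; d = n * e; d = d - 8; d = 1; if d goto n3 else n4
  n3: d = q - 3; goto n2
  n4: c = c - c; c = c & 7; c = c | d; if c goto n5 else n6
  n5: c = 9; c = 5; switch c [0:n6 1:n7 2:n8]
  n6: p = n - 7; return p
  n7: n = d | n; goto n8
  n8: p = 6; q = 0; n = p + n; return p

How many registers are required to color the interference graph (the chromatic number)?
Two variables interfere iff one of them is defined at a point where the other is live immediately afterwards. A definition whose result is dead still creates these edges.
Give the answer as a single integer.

Block summaries:
  n0 def {c,d,n,q} use ∅
  n1 def {p} use {q}
  n2 def {d,e} use {n}
  n3 def {d} use {q}
  n4 def {c} use {c,d}
  n5 def {c} use ∅
  n6 def {p} use {n}
  n7 def {n} use {d,n}
  n8 def {n,p,q} use {n}

Backward fixpoint:
  live n0: ∅→{c,d,n,q}
  live n1: {d,n,q}→{d,n}
  live n2: {c,n,q}→{c,d,n,q}
  live n3: {c,n,q}→{c,n,q}
  live n4: {c,d,n}→{d,n}
  live n5: {d,n}→{d,n}
  live n6: {n}→∅
  live n7: {d,n}→{n}
  live n8: {n}→∅

Interference:
  c↔{d,e,n,q}
  d↔{c,n,p,q}
  e↔{c,n,q}
  n↔{c,d,e,p,q}
  p↔{d,n,q}
  q↔{c,d,e,n,p}

Registers:
  clique {c,d,n,q} ⇒ need ≥ 4
  assign c→c2 d→c3 e→c3 n→c0 p→c2 q→c1 — no edge inside a register ⇒ χ ≤ 4
  χ = 4

Answer: 4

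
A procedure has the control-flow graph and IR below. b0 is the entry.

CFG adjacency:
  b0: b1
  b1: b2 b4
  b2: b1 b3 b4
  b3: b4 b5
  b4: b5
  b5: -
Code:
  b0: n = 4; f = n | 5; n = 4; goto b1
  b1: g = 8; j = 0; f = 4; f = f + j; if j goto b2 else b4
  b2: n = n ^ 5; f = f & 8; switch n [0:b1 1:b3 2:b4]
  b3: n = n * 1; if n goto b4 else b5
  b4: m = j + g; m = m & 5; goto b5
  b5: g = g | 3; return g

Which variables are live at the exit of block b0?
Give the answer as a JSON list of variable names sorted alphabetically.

Answer: ["n"]

Analysis:
Block summaries:
  b0: {f,n} / ∅
  b1: {f,g,j} / ∅
  b2: {f,n} / {f,n}
  b3: {n} / {n}
  b4: {m} / {g,j}
  b5: {g} / {g}

Liveness:
  b0: in=∅ out={n}
  b1: in={n} out={f,g,j,n}
  b2: in={f,g,j,n} out={g,j,n}
  b3: in={g,j,n} out={g,j}
  b4: in={g,j} out={g}
  b5: in={g} out=∅

live-out(b0) = ["n"]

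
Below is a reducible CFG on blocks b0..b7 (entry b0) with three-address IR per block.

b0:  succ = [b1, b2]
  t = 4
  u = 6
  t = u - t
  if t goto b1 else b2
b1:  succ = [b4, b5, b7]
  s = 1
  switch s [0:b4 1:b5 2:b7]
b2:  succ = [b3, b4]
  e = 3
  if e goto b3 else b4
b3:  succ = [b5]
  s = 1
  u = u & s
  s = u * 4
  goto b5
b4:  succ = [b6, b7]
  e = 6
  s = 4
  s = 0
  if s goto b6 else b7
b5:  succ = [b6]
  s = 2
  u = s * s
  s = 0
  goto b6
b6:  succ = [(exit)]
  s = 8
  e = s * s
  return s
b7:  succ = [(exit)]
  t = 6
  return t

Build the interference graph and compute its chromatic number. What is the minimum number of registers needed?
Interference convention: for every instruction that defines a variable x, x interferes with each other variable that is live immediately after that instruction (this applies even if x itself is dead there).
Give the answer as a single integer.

Answer: 3

Analysis:
def/use:
  b0: def={t,u} ue=∅
  b1: def={s} ue=∅
  b2: def={e} ue=∅
  b3: def={s,u} ue={u}
  b4: def={e,s} ue=∅
  b5: def={s,u} ue=∅
  b6: def={e,s} ue=∅
  b7: def={t} ue=∅

Backward fixpoint:
  b0 li=∅ lo={u}
  b1 li=∅ lo=∅
  b2 li={u} lo={u}
  b3 li={u} lo=∅
  b4 li=∅ lo=∅
  b5 li=∅ lo=∅
  b6 li=∅ lo=∅
  b7 li=∅ lo=∅

Interfere edges:
  e — {s,u}
  s — {e,u}
  t — {u}
  u — {e,s,t}

Colouring:
  {e,s,u} pairwise interfere (3-clique) ⇒ χ ≥ 3
  assign e→c1 s→c2 t→c1 u→c0 — no edge inside a register ⇒ χ ≤ 3
  χ = 3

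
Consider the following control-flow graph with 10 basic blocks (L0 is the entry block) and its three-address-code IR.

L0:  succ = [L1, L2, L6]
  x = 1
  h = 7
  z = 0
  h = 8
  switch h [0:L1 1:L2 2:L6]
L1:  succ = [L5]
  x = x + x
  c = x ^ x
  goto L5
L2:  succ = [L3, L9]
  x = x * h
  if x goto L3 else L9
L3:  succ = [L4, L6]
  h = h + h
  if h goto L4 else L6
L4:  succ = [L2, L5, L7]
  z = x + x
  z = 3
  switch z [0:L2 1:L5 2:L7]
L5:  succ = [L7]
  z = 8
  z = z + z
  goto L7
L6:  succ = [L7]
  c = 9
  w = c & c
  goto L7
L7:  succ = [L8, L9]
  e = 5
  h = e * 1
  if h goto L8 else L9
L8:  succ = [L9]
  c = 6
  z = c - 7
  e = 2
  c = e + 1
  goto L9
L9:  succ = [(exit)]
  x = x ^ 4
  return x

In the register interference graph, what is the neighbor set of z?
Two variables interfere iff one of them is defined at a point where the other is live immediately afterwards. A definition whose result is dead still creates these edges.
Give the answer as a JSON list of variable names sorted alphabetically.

Block summaries:
  L0 def {h,x,z} use ∅
  L1 def {c,x} use {x}
  L2 def {x} use {h,x}
  L3 def {h} use {h}
  L4 def {z} use {x}
  L5 def {z} use ∅
  L6 def {c,w} use ∅
  L7 def {e,h} use ∅
  L8 def {c,e,z} use ∅
  L9 def {x} use {x}

Backward fixpoint:
  live L0: ∅→{h,x}
  live L1: {x}→{x}
  live L2: {h,x}→{h,x}
  live L3: {h,x}→{h,x}
  live L4: {h,x}→{h,x}
  live L5: {x}→{x}
  live L6: {x}→{x}
  live L7: {x}→{x}
  live L8: {x}→{x}
  live L9: {x}→∅

Interfere edges:
  c — {x}
  e — {x}
  h — {x,z}
  w — {x}
  x — {c,e,h,w,z}
  z — {h,x}

N(z) = ["h", "x"]

Answer: ["h", "x"]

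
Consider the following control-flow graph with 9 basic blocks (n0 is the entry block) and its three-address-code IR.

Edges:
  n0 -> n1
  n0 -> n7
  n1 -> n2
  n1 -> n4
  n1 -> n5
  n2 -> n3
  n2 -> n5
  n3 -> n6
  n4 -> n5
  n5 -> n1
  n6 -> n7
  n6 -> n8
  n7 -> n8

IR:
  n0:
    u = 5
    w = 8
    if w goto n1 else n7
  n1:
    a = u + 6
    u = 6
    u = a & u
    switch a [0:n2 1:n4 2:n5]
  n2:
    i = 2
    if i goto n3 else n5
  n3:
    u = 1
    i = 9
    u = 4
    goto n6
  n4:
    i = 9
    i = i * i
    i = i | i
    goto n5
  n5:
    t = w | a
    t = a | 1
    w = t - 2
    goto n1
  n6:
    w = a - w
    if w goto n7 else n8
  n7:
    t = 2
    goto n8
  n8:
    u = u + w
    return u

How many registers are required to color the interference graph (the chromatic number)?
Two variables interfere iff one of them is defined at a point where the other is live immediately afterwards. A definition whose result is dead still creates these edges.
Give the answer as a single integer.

Answer: 4

Working:
Per-block:
  n0 def {u,w} use ∅
  n1 def {a,u} use {u}
  n2 def {i} use ∅
  n3 def {i,u} use ∅
  n4 def {i} use ∅
  n5 def {t,w} use {a,w}
  n6 def {w} use {a,w}
  n7 def {t} use ∅
  n8 def {u} use {u,w}

Liveness:
  n0: in=∅ out={u,w}
  n1: in={u,w} out={a,u,w}
  n2: in={a,u,w} out={a,u,w}
  n3: in={a,w} out={a,u,w}
  n4: in={a,u,w} out={a,u,w}
  n5: in={a,u,w} out={u,w}
  n6: in={a,u,w} out={u,w}
  n7: in={u,w} out={u,w}
  n8: in={u,w} out=∅

Conflict graph:
  a↔{i,t,u,w}
  i↔{a,u,w}
  t↔{a,u,w}
  u↔{a,i,t,w}
  w↔{a,i,t,u}

Registers:
  clique {a,i,u,w} ⇒ need ≥ 4
  4-colouring: R0={a}  R1={u}  R2={w}  R3={i,t}
  χ = 4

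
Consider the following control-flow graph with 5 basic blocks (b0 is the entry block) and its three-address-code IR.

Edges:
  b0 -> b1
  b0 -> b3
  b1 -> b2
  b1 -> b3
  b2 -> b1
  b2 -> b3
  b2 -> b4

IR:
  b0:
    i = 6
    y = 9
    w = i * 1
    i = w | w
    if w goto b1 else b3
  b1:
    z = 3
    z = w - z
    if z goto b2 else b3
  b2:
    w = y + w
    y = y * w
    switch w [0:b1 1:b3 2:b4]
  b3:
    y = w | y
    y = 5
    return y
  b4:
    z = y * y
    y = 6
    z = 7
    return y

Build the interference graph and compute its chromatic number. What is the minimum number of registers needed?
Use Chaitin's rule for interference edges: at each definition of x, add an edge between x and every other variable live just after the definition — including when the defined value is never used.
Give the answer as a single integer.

Answer: 3

Derivation:
def/use:
  b0: def={i,w,y} ue=∅
  b1: def={z} ue={w}
  b2: def={w,y} ue={w,y}
  b3: def={y} ue={w,y}
  b4: def={y,z} ue={y}

Live sets:
  live b0: ∅→{w,y}
  live b1: {w,y}→{w,y}
  live b2: {w,y}→{w,y}
  live b3: {w,y}→∅
  live b4: {y}→∅

Conflict graph:
  i — {w,y}
  w — {i,y,z}
  y — {i,w,z}
  z — {w,y}

Colouring:
  lower bound: {i,w,y} mutually conflict ⇒ χ ≥ 3
  3-colouring: c0={w}  c1={y}  c2={i,z}
  χ = 3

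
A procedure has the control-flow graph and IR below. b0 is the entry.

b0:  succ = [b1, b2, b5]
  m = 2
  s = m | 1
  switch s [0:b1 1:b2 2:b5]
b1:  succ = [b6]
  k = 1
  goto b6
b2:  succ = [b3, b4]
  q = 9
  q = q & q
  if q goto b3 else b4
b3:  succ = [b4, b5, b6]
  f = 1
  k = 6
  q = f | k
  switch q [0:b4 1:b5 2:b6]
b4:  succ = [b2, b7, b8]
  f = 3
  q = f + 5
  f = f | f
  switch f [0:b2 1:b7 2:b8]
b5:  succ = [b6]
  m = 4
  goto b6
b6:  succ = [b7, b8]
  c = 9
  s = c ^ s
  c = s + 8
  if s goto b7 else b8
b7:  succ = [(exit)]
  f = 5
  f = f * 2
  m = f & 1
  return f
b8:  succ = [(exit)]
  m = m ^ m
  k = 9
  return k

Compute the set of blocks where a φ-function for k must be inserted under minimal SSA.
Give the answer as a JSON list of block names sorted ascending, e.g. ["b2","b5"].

idom tree: b1←b0 b2←b0 b3←b2 b4←b2 b5←b0 b6←b0 b7←b0 b8←b0
Dom at joins:
  b2: preds {b0,b4}: {b0} ∩ {b0,b2,b4} = {b0}; idom=b0
  b4: preds {b2,b3}: {b0,b2} ∩ {b0,b2,b3} = {b0,b2}; idom=b2
  b5: preds {b0,b3}: {b0} ∩ {b0,b2,b3} = {b0}; idom=b0
  b6: preds {b1,b3,b5}: {b0,b1} ∩ {b0,b2,b3} ∩ {b0,b5} = {b0}; idom=b0
  b7: preds {b4,b6}: {b0,b2,b4} ∩ {b0,b6} = {b0}; idom=b0
  b8: preds {b4,b6}: {b0,b2,b4} ∩ {b0,b6} = {b0}; idom=b0

Frontier:
  b2←b0: walk · to b0
  b2←b4: walk b4→b2 to b0
  b4←b2: walk · to b2
  b4←b3: walk b3 to b2
  b5←b0: walk · to b0
  b5←b3: walk b3→b2 to b0
  b6←b1: walk b1 to b0
  b6←b3: walk b3→b2 to b0
  b6←b5: walk b5 to b0
  b7←b4: walk b4→b2 to b0
  b7←b6: walk b6 to b0
  b8←b4: walk b4→b2 to b0
  b8←b6: walk b6 to b0
  b0: DF=∅
  b1: DF={b6}
  b2: DF={b2,b5,b6,b7,b8}
  b3: DF={b4,b5,b6}
  b4: DF={b2,b7,b8}
  b5: DF={b6}
  b6: DF={b7,b8}
  b7: DF=∅
  b8: DF=∅

φ for k: defs {b1,b3,b8}
  DF⁺ = {b2,b4,b5,b6,b7,b8}

Answer: ["b2", "b4", "b5", "b6", "b7", "b8"]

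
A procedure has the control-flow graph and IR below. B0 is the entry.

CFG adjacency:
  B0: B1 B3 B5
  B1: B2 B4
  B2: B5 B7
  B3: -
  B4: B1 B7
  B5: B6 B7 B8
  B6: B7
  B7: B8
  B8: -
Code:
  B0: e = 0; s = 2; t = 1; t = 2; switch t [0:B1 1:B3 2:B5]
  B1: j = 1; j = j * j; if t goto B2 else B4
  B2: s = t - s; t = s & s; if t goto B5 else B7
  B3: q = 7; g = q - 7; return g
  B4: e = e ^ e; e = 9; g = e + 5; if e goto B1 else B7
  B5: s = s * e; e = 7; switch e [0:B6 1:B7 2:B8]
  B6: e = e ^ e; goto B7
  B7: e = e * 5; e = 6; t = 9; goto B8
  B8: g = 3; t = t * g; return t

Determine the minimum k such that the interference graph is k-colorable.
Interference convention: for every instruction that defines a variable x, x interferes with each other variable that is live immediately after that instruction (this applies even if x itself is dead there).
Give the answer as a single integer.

Answer: 4

Derivation:
Per-block:
  B0: def={e,s,t} ue=∅
  B1: def={j} ue={t}
  B2: def={s,t} ue={s,t}
  B3: def={g,q} ue=∅
  B4: def={e,g} ue={e}
  B5: def={e,s} ue={e,s}
  B6: def={e} ue={e}
  B7: def={e,t} ue={e}
  B8: def={g,t} ue={t}

Liveness:
  live B0: ∅→{e,s,t}
  live B1: {e,s,t}→{e,s,t}
  live B2: {e,s,t}→{e,s,t}
  live B3: ∅→∅
  live B4: {e,s,t}→{e,s,t}
  live B5: {e,s,t}→{e,t}
  live B6: {e}→{e}
  live B7: {e}→{t}
  live B8: {t}→∅

Interfere edges:
  e — {g,j,s,t}
  g — {e,s,t}
  j — {e,s,t}
  q — ∅
  s — {e,g,j,t}
  t — {e,g,j,s}

Registers:
  {e,g,s,t} pairwise interfere (4-clique) ⇒ χ ≥ 4
  4-colouring: c0={e,q}  c1={s}  c2={t}  c3={g,j}
  χ = 4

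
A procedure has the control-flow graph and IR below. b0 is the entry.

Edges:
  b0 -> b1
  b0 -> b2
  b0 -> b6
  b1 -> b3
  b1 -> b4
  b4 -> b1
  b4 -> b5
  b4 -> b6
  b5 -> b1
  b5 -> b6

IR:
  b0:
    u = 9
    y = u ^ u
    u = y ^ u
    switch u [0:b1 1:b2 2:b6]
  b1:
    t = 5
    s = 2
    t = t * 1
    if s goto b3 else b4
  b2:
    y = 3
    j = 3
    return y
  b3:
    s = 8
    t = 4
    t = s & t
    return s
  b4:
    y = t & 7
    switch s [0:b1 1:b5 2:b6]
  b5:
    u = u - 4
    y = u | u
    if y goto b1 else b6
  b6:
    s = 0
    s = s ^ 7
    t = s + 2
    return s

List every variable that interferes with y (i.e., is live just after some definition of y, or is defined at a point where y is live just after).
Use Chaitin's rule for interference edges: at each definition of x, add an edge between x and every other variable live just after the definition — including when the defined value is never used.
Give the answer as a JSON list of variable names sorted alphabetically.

def/use:
  b0: {u,y} / ∅
  b1: {s,t} / ∅
  b2: {j,y} / ∅
  b3: {s,t} / ∅
  b4: {y} / {s,t}
  b5: {u,y} / {u}
  b6: {s,t} / ∅

Backward fixpoint:
  live b0: ∅→{u}
  live b1: {u}→{s,t,u}
  live b2: ∅→∅
  live b3: ∅→∅
  live b4: {s,t,u}→{u}
  live b5: {u}→{u}
  live b6: ∅→∅

Interfere edges:
  j — {y}
  s — {t,u,y}
  t — {s,u}
  u — {s,t,y}
  y — {j,s,u}

N(y) = ["j", "s", "u"]

Answer: ["j", "s", "u"]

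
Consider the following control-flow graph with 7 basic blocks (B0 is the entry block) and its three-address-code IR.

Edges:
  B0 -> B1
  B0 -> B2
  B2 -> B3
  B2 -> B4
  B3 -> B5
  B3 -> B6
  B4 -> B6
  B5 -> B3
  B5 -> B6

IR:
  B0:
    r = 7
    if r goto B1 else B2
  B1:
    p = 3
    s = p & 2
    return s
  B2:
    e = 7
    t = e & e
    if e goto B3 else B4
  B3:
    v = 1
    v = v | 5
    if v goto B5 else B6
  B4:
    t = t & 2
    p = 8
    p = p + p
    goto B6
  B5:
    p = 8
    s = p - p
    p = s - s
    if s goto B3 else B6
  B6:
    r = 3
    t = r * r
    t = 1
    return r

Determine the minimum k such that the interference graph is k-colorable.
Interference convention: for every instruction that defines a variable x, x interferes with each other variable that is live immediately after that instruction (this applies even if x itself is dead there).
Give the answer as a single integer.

Per-block:
  B0: {r} / ∅
  B1: {p,s} / ∅
  B2: {e,t} / ∅
  B3: {v} / ∅
  B4: {p,t} / {t}
  B5: {p,s} / ∅
  B6: {r,t} / ∅

Live sets:
  live B0: ∅→∅
  live B1: ∅→∅
  live B2: ∅→{t}
  live B3: ∅→∅
  live B4: {t}→∅
  live B5: ∅→∅
  live B6: ∅→∅

Interfere edges:
  e: {t}
  p: {s}
  r: {t}
  s: {p}
  t: {e,r}
  v: ∅

Colouring:
  lower bound: {e,t} mutually conflict ⇒ χ ≥ 2
  assign e→r1 p→r0 r→r1 s→r1 t→r0 v→r0 — no edge inside a register ⇒ χ ≤ 2
  χ = 2

Answer: 2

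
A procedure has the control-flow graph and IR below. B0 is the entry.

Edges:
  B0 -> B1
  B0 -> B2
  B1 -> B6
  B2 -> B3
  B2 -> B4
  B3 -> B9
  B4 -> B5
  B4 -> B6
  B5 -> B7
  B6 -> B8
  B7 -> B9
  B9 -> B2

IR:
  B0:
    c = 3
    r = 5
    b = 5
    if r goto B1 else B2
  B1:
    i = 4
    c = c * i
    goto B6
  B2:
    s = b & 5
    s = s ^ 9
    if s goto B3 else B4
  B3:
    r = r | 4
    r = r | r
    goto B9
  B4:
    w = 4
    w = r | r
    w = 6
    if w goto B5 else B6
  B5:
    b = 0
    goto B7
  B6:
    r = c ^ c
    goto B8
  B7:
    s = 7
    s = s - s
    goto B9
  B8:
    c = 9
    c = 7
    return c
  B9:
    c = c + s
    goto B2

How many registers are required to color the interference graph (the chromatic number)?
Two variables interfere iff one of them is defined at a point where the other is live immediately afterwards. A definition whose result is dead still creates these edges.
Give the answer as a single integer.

def/use:
  B0 def {b,c,r} use ∅
  B1 def {c,i} use {c}
  B2 def {s} use {b}
  B3 def {r} use {r}
  B4 def {w} use {r}
  B5 def {b} use ∅
  B6 def {r} use {c}
  B7 def {s} use ∅
  B8 def {c} use ∅
  B9 def {c} use {c,s}

Live sets:
  live B0: ∅→{b,c,r}
  live B1: {c}→{c}
  live B2: {b,c,r}→{b,c,r,s}
  live B3: {b,c,r,s}→{b,c,r,s}
  live B4: {c,r}→{c,r}
  live B5: {c,r}→{b,c,r}
  live B6: {c}→∅
  live B7: {b,c,r}→{b,c,r,s}
  live B8: ∅→∅
  live B9: {b,c,r,s}→{b,c,r}

Interference:
  b — {c,r,s}
  c — {b,i,r,s,w}
  i — {c}
  r — {b,c,s,w}
  s — {b,c,r}
  w — {c,r}

Colouring:
  {b,c,r,s} pairwise interfere (4-clique) ⇒ χ ≥ 4
  assign b→R2 c→R0 i→R1 r→R1 s→R3 w→R2 — no edge inside a register ⇒ χ ≤ 4
  χ = 4

Answer: 4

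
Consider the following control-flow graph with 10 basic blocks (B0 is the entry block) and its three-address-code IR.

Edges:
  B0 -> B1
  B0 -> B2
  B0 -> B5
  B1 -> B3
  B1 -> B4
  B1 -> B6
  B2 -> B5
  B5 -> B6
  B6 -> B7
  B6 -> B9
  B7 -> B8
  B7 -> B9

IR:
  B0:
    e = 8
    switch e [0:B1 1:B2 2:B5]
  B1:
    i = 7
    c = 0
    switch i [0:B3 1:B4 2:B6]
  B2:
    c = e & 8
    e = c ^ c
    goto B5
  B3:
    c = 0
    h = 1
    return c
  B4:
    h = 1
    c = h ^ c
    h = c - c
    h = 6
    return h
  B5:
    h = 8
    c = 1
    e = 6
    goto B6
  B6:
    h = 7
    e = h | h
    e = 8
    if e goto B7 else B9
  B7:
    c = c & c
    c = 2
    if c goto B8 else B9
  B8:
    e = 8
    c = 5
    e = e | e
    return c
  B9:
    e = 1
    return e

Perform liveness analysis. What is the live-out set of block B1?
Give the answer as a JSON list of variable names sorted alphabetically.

Block summaries:
  B0 def {e} use ∅
  B1 def {c,i} use ∅
  B2 def {c,e} use {e}
  B3 def {c,h} use ∅
  B4 def {c,h} use {c}
  B5 def {c,e,h} use ∅
  B6 def {e,h} use ∅
  B7 def {c} use {c}
  B8 def {c,e} use ∅
  B9 def {e} use ∅

Liveness:
  B0: in=∅ out={e}
  B1: in=∅ out={c}
  B2: in={e} out=∅
  B3: in=∅ out=∅
  B4: in={c} out=∅
  B5: in=∅ out={c}
  B6: in={c} out={c}
  B7: in={c} out=∅
  B8: in=∅ out=∅
  B9: in=∅ out=∅

live-out(B1) = ["c"]

Answer: ["c"]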